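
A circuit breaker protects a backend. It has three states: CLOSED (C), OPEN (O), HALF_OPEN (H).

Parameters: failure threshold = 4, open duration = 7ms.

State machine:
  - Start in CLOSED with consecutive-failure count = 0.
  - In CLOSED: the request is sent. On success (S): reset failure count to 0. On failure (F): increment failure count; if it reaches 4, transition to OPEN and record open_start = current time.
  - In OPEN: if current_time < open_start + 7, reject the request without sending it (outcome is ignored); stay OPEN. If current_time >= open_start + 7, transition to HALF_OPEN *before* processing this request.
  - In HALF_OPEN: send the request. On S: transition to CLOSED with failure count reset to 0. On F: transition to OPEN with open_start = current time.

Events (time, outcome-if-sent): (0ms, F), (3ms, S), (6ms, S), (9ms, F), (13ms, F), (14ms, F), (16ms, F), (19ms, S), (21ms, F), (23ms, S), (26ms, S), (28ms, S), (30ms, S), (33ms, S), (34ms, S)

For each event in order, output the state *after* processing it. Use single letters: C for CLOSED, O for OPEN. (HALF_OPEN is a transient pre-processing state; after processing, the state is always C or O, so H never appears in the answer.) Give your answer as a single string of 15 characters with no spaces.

Answer: CCCCCCOOOCCCCCC

Derivation:
State after each event:
  event#1 t=0ms outcome=F: state=CLOSED
  event#2 t=3ms outcome=S: state=CLOSED
  event#3 t=6ms outcome=S: state=CLOSED
  event#4 t=9ms outcome=F: state=CLOSED
  event#5 t=13ms outcome=F: state=CLOSED
  event#6 t=14ms outcome=F: state=CLOSED
  event#7 t=16ms outcome=F: state=OPEN
  event#8 t=19ms outcome=S: state=OPEN
  event#9 t=21ms outcome=F: state=OPEN
  event#10 t=23ms outcome=S: state=CLOSED
  event#11 t=26ms outcome=S: state=CLOSED
  event#12 t=28ms outcome=S: state=CLOSED
  event#13 t=30ms outcome=S: state=CLOSED
  event#14 t=33ms outcome=S: state=CLOSED
  event#15 t=34ms outcome=S: state=CLOSED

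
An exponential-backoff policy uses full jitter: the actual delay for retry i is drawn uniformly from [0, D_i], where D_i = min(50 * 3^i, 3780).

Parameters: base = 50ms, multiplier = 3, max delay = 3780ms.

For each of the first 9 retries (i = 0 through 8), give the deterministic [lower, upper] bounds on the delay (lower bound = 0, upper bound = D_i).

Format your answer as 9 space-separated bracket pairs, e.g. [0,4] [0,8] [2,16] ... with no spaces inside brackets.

Answer: [0,50] [0,150] [0,450] [0,1350] [0,3780] [0,3780] [0,3780] [0,3780] [0,3780]

Derivation:
Computing bounds per retry:
  i=0: D_i=min(50*3^0,3780)=50, bounds=[0,50]
  i=1: D_i=min(50*3^1,3780)=150, bounds=[0,150]
  i=2: D_i=min(50*3^2,3780)=450, bounds=[0,450]
  i=3: D_i=min(50*3^3,3780)=1350, bounds=[0,1350]
  i=4: D_i=min(50*3^4,3780)=3780, bounds=[0,3780]
  i=5: D_i=min(50*3^5,3780)=3780, bounds=[0,3780]
  i=6: D_i=min(50*3^6,3780)=3780, bounds=[0,3780]
  i=7: D_i=min(50*3^7,3780)=3780, bounds=[0,3780]
  i=8: D_i=min(50*3^8,3780)=3780, bounds=[0,3780]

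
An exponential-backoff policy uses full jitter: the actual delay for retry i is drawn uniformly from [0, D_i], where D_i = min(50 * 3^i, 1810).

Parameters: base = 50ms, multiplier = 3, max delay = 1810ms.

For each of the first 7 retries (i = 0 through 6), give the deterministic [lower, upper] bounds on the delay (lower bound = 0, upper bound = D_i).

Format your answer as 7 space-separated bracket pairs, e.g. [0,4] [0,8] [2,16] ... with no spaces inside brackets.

Computing bounds per retry:
  i=0: D_i=min(50*3^0,1810)=50, bounds=[0,50]
  i=1: D_i=min(50*3^1,1810)=150, bounds=[0,150]
  i=2: D_i=min(50*3^2,1810)=450, bounds=[0,450]
  i=3: D_i=min(50*3^3,1810)=1350, bounds=[0,1350]
  i=4: D_i=min(50*3^4,1810)=1810, bounds=[0,1810]
  i=5: D_i=min(50*3^5,1810)=1810, bounds=[0,1810]
  i=6: D_i=min(50*3^6,1810)=1810, bounds=[0,1810]

Answer: [0,50] [0,150] [0,450] [0,1350] [0,1810] [0,1810] [0,1810]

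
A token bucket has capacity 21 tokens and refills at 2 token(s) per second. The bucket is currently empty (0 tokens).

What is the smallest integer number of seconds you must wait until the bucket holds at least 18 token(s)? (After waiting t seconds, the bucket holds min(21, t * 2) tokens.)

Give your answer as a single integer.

Answer: 9

Derivation:
Need t * 2 >= 18, so t >= 18/2.
Smallest integer t = ceil(18/2) = 9.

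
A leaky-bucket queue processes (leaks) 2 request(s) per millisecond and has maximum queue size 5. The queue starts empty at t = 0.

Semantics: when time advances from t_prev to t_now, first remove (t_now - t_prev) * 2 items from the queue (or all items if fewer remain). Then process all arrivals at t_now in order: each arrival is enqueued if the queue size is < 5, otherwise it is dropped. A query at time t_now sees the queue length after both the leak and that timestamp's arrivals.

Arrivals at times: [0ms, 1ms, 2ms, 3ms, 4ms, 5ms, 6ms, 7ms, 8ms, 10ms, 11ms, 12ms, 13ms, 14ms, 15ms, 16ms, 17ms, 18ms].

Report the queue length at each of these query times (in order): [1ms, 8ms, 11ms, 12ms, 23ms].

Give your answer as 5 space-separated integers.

Queue lengths at query times:
  query t=1ms: backlog = 1
  query t=8ms: backlog = 1
  query t=11ms: backlog = 1
  query t=12ms: backlog = 1
  query t=23ms: backlog = 0

Answer: 1 1 1 1 0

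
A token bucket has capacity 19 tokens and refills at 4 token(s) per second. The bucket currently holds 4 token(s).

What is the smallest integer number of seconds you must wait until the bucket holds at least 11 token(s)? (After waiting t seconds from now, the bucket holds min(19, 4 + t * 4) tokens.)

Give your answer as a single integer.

Need 4 + t * 4 >= 11, so t >= 7/4.
Smallest integer t = ceil(7/4) = 2.

Answer: 2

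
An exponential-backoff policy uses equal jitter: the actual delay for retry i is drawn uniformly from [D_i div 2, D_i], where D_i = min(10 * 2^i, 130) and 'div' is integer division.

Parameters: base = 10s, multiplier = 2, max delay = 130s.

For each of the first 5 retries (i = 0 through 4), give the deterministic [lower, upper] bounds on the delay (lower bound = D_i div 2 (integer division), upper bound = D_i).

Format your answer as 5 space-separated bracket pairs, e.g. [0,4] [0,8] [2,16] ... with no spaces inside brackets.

Answer: [5,10] [10,20] [20,40] [40,80] [65,130]

Derivation:
Computing bounds per retry:
  i=0: D_i=min(10*2^0,130)=10, bounds=[5,10]
  i=1: D_i=min(10*2^1,130)=20, bounds=[10,20]
  i=2: D_i=min(10*2^2,130)=40, bounds=[20,40]
  i=3: D_i=min(10*2^3,130)=80, bounds=[40,80]
  i=4: D_i=min(10*2^4,130)=130, bounds=[65,130]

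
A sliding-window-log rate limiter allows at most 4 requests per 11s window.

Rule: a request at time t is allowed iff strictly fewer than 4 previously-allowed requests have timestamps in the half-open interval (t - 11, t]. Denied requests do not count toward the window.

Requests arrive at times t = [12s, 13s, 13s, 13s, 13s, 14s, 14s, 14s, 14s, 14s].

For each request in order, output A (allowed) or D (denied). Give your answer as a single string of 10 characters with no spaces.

Tracking allowed requests in the window:
  req#1 t=12s: ALLOW
  req#2 t=13s: ALLOW
  req#3 t=13s: ALLOW
  req#4 t=13s: ALLOW
  req#5 t=13s: DENY
  req#6 t=14s: DENY
  req#7 t=14s: DENY
  req#8 t=14s: DENY
  req#9 t=14s: DENY
  req#10 t=14s: DENY

Answer: AAAADDDDDD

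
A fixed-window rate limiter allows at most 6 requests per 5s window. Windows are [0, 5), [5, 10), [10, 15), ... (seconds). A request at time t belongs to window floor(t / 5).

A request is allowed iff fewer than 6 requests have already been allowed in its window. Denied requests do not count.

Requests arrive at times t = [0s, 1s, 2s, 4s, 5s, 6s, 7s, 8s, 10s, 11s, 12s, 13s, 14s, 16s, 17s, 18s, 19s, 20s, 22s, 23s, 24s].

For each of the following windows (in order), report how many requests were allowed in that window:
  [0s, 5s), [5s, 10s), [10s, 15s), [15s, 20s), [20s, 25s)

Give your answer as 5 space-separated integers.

Processing requests:
  req#1 t=0s (window 0): ALLOW
  req#2 t=1s (window 0): ALLOW
  req#3 t=2s (window 0): ALLOW
  req#4 t=4s (window 0): ALLOW
  req#5 t=5s (window 1): ALLOW
  req#6 t=6s (window 1): ALLOW
  req#7 t=7s (window 1): ALLOW
  req#8 t=8s (window 1): ALLOW
  req#9 t=10s (window 2): ALLOW
  req#10 t=11s (window 2): ALLOW
  req#11 t=12s (window 2): ALLOW
  req#12 t=13s (window 2): ALLOW
  req#13 t=14s (window 2): ALLOW
  req#14 t=16s (window 3): ALLOW
  req#15 t=17s (window 3): ALLOW
  req#16 t=18s (window 3): ALLOW
  req#17 t=19s (window 3): ALLOW
  req#18 t=20s (window 4): ALLOW
  req#19 t=22s (window 4): ALLOW
  req#20 t=23s (window 4): ALLOW
  req#21 t=24s (window 4): ALLOW

Allowed counts by window: 4 4 5 4 4

Answer: 4 4 5 4 4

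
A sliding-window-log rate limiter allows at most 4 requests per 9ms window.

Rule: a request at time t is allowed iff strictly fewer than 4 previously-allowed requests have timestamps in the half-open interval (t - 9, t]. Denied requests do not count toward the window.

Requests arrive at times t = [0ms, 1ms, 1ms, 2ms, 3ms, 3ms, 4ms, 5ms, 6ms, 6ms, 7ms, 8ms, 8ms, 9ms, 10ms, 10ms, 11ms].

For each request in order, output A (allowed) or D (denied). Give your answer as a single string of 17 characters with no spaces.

Answer: AAAADDDDDDDDDAAAA

Derivation:
Tracking allowed requests in the window:
  req#1 t=0ms: ALLOW
  req#2 t=1ms: ALLOW
  req#3 t=1ms: ALLOW
  req#4 t=2ms: ALLOW
  req#5 t=3ms: DENY
  req#6 t=3ms: DENY
  req#7 t=4ms: DENY
  req#8 t=5ms: DENY
  req#9 t=6ms: DENY
  req#10 t=6ms: DENY
  req#11 t=7ms: DENY
  req#12 t=8ms: DENY
  req#13 t=8ms: DENY
  req#14 t=9ms: ALLOW
  req#15 t=10ms: ALLOW
  req#16 t=10ms: ALLOW
  req#17 t=11ms: ALLOW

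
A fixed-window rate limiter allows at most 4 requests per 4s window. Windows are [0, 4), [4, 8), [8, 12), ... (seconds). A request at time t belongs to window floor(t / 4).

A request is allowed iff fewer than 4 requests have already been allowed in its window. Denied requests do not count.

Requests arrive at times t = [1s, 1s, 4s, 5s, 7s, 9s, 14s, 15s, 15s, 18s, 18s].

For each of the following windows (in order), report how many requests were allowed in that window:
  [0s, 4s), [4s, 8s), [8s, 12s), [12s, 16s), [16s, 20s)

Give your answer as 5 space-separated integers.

Answer: 2 3 1 3 2

Derivation:
Processing requests:
  req#1 t=1s (window 0): ALLOW
  req#2 t=1s (window 0): ALLOW
  req#3 t=4s (window 1): ALLOW
  req#4 t=5s (window 1): ALLOW
  req#5 t=7s (window 1): ALLOW
  req#6 t=9s (window 2): ALLOW
  req#7 t=14s (window 3): ALLOW
  req#8 t=15s (window 3): ALLOW
  req#9 t=15s (window 3): ALLOW
  req#10 t=18s (window 4): ALLOW
  req#11 t=18s (window 4): ALLOW

Allowed counts by window: 2 3 1 3 2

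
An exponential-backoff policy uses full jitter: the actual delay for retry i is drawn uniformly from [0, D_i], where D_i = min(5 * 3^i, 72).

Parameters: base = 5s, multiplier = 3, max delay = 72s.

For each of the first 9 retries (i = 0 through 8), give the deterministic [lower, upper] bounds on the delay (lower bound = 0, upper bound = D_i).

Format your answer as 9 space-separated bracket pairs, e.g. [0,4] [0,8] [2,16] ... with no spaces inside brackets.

Answer: [0,5] [0,15] [0,45] [0,72] [0,72] [0,72] [0,72] [0,72] [0,72]

Derivation:
Computing bounds per retry:
  i=0: D_i=min(5*3^0,72)=5, bounds=[0,5]
  i=1: D_i=min(5*3^1,72)=15, bounds=[0,15]
  i=2: D_i=min(5*3^2,72)=45, bounds=[0,45]
  i=3: D_i=min(5*3^3,72)=72, bounds=[0,72]
  i=4: D_i=min(5*3^4,72)=72, bounds=[0,72]
  i=5: D_i=min(5*3^5,72)=72, bounds=[0,72]
  i=6: D_i=min(5*3^6,72)=72, bounds=[0,72]
  i=7: D_i=min(5*3^7,72)=72, bounds=[0,72]
  i=8: D_i=min(5*3^8,72)=72, bounds=[0,72]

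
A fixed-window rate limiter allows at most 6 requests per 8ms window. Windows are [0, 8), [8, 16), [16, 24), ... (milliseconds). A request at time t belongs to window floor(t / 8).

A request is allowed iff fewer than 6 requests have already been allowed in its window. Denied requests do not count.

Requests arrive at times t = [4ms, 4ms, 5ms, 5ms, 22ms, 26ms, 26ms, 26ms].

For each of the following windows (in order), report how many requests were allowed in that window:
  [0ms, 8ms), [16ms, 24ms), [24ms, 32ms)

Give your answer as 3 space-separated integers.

Processing requests:
  req#1 t=4ms (window 0): ALLOW
  req#2 t=4ms (window 0): ALLOW
  req#3 t=5ms (window 0): ALLOW
  req#4 t=5ms (window 0): ALLOW
  req#5 t=22ms (window 2): ALLOW
  req#6 t=26ms (window 3): ALLOW
  req#7 t=26ms (window 3): ALLOW
  req#8 t=26ms (window 3): ALLOW

Allowed counts by window: 4 1 3

Answer: 4 1 3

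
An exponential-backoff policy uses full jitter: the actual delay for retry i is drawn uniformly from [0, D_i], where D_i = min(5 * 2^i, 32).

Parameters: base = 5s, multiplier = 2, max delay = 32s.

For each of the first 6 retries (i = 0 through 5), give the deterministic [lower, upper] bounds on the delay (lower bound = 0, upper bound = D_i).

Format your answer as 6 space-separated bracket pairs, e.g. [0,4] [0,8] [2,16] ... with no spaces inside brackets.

Computing bounds per retry:
  i=0: D_i=min(5*2^0,32)=5, bounds=[0,5]
  i=1: D_i=min(5*2^1,32)=10, bounds=[0,10]
  i=2: D_i=min(5*2^2,32)=20, bounds=[0,20]
  i=3: D_i=min(5*2^3,32)=32, bounds=[0,32]
  i=4: D_i=min(5*2^4,32)=32, bounds=[0,32]
  i=5: D_i=min(5*2^5,32)=32, bounds=[0,32]

Answer: [0,5] [0,10] [0,20] [0,32] [0,32] [0,32]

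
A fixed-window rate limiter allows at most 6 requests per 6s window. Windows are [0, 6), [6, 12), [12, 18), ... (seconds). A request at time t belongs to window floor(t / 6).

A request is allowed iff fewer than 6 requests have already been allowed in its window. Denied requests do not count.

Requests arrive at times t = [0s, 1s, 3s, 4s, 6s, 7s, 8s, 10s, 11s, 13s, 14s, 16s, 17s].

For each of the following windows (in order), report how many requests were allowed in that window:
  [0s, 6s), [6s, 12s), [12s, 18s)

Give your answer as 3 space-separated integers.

Answer: 4 5 4

Derivation:
Processing requests:
  req#1 t=0s (window 0): ALLOW
  req#2 t=1s (window 0): ALLOW
  req#3 t=3s (window 0): ALLOW
  req#4 t=4s (window 0): ALLOW
  req#5 t=6s (window 1): ALLOW
  req#6 t=7s (window 1): ALLOW
  req#7 t=8s (window 1): ALLOW
  req#8 t=10s (window 1): ALLOW
  req#9 t=11s (window 1): ALLOW
  req#10 t=13s (window 2): ALLOW
  req#11 t=14s (window 2): ALLOW
  req#12 t=16s (window 2): ALLOW
  req#13 t=17s (window 2): ALLOW

Allowed counts by window: 4 5 4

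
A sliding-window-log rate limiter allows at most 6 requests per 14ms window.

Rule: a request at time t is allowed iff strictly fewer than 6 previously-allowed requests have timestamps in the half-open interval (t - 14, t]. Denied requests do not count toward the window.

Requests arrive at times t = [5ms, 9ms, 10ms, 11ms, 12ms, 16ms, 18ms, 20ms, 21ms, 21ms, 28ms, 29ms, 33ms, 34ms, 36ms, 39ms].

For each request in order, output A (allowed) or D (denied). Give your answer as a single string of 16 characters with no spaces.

Answer: AAAAAADADDAAAAAA

Derivation:
Tracking allowed requests in the window:
  req#1 t=5ms: ALLOW
  req#2 t=9ms: ALLOW
  req#3 t=10ms: ALLOW
  req#4 t=11ms: ALLOW
  req#5 t=12ms: ALLOW
  req#6 t=16ms: ALLOW
  req#7 t=18ms: DENY
  req#8 t=20ms: ALLOW
  req#9 t=21ms: DENY
  req#10 t=21ms: DENY
  req#11 t=28ms: ALLOW
  req#12 t=29ms: ALLOW
  req#13 t=33ms: ALLOW
  req#14 t=34ms: ALLOW
  req#15 t=36ms: ALLOW
  req#16 t=39ms: ALLOW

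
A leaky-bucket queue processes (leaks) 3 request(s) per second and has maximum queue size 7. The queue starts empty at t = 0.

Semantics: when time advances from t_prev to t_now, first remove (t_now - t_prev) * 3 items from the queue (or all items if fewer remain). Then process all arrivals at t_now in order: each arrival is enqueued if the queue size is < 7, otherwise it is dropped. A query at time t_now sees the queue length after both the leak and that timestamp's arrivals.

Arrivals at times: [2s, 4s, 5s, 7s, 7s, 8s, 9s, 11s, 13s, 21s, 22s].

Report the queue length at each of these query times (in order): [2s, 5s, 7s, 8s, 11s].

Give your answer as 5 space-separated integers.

Answer: 1 1 2 1 1

Derivation:
Queue lengths at query times:
  query t=2s: backlog = 1
  query t=5s: backlog = 1
  query t=7s: backlog = 2
  query t=8s: backlog = 1
  query t=11s: backlog = 1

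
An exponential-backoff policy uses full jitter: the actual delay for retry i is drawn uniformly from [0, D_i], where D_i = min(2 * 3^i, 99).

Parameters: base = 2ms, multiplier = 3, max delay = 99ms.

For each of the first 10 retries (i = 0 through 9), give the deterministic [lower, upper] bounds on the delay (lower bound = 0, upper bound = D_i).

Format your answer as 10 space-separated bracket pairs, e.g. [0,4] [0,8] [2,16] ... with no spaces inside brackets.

Answer: [0,2] [0,6] [0,18] [0,54] [0,99] [0,99] [0,99] [0,99] [0,99] [0,99]

Derivation:
Computing bounds per retry:
  i=0: D_i=min(2*3^0,99)=2, bounds=[0,2]
  i=1: D_i=min(2*3^1,99)=6, bounds=[0,6]
  i=2: D_i=min(2*3^2,99)=18, bounds=[0,18]
  i=3: D_i=min(2*3^3,99)=54, bounds=[0,54]
  i=4: D_i=min(2*3^4,99)=99, bounds=[0,99]
  i=5: D_i=min(2*3^5,99)=99, bounds=[0,99]
  i=6: D_i=min(2*3^6,99)=99, bounds=[0,99]
  i=7: D_i=min(2*3^7,99)=99, bounds=[0,99]
  i=8: D_i=min(2*3^8,99)=99, bounds=[0,99]
  i=9: D_i=min(2*3^9,99)=99, bounds=[0,99]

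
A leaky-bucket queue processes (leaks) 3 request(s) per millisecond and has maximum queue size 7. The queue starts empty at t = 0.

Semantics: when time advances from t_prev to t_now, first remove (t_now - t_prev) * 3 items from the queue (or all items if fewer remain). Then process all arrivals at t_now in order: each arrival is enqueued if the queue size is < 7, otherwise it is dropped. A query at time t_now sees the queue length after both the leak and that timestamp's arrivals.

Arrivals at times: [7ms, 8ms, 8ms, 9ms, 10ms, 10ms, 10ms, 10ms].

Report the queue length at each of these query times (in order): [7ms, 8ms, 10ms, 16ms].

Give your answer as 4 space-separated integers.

Answer: 1 2 4 0

Derivation:
Queue lengths at query times:
  query t=7ms: backlog = 1
  query t=8ms: backlog = 2
  query t=10ms: backlog = 4
  query t=16ms: backlog = 0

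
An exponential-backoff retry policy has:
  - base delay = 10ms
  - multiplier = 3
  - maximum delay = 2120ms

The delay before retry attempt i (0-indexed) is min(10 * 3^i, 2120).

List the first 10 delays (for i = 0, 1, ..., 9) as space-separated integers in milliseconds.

Answer: 10 30 90 270 810 2120 2120 2120 2120 2120

Derivation:
Computing each delay:
  i=0: min(10*3^0, 2120) = 10
  i=1: min(10*3^1, 2120) = 30
  i=2: min(10*3^2, 2120) = 90
  i=3: min(10*3^3, 2120) = 270
  i=4: min(10*3^4, 2120) = 810
  i=5: min(10*3^5, 2120) = 2120
  i=6: min(10*3^6, 2120) = 2120
  i=7: min(10*3^7, 2120) = 2120
  i=8: min(10*3^8, 2120) = 2120
  i=9: min(10*3^9, 2120) = 2120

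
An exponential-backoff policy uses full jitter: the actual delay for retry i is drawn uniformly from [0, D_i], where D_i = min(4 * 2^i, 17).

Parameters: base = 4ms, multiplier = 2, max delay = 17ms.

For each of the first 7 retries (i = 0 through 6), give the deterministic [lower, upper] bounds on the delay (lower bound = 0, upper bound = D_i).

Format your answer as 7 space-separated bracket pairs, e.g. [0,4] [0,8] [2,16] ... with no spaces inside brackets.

Computing bounds per retry:
  i=0: D_i=min(4*2^0,17)=4, bounds=[0,4]
  i=1: D_i=min(4*2^1,17)=8, bounds=[0,8]
  i=2: D_i=min(4*2^2,17)=16, bounds=[0,16]
  i=3: D_i=min(4*2^3,17)=17, bounds=[0,17]
  i=4: D_i=min(4*2^4,17)=17, bounds=[0,17]
  i=5: D_i=min(4*2^5,17)=17, bounds=[0,17]
  i=6: D_i=min(4*2^6,17)=17, bounds=[0,17]

Answer: [0,4] [0,8] [0,16] [0,17] [0,17] [0,17] [0,17]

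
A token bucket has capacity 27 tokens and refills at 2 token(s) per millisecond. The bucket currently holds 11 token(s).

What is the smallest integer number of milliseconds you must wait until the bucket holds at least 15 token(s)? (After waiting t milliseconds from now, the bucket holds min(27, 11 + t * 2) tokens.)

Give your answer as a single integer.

Need 11 + t * 2 >= 15, so t >= 4/2.
Smallest integer t = ceil(4/2) = 2.

Answer: 2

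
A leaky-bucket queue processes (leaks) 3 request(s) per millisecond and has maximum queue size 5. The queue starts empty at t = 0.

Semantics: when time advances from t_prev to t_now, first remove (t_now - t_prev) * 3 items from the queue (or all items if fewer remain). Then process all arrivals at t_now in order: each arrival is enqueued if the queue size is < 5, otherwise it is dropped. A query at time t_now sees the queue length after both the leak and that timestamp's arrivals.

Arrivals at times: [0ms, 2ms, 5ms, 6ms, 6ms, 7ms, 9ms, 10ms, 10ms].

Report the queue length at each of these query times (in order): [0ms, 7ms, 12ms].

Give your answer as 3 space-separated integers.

Queue lengths at query times:
  query t=0ms: backlog = 1
  query t=7ms: backlog = 1
  query t=12ms: backlog = 0

Answer: 1 1 0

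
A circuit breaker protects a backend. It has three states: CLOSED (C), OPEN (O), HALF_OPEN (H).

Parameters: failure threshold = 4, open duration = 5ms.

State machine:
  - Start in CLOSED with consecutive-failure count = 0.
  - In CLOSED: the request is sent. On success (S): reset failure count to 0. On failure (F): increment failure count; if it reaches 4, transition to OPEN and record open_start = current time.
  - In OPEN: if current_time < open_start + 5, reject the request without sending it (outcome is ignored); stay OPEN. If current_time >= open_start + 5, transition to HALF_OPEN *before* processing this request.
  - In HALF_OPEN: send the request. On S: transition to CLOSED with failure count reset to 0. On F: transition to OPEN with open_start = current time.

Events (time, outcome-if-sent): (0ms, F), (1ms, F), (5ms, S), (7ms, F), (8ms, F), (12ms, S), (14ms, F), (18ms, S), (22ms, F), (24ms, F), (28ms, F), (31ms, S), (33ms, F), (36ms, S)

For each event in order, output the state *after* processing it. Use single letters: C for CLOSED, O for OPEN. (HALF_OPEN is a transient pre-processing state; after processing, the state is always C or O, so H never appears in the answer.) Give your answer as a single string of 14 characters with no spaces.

State after each event:
  event#1 t=0ms outcome=F: state=CLOSED
  event#2 t=1ms outcome=F: state=CLOSED
  event#3 t=5ms outcome=S: state=CLOSED
  event#4 t=7ms outcome=F: state=CLOSED
  event#5 t=8ms outcome=F: state=CLOSED
  event#6 t=12ms outcome=S: state=CLOSED
  event#7 t=14ms outcome=F: state=CLOSED
  event#8 t=18ms outcome=S: state=CLOSED
  event#9 t=22ms outcome=F: state=CLOSED
  event#10 t=24ms outcome=F: state=CLOSED
  event#11 t=28ms outcome=F: state=CLOSED
  event#12 t=31ms outcome=S: state=CLOSED
  event#13 t=33ms outcome=F: state=CLOSED
  event#14 t=36ms outcome=S: state=CLOSED

Answer: CCCCCCCCCCCCCC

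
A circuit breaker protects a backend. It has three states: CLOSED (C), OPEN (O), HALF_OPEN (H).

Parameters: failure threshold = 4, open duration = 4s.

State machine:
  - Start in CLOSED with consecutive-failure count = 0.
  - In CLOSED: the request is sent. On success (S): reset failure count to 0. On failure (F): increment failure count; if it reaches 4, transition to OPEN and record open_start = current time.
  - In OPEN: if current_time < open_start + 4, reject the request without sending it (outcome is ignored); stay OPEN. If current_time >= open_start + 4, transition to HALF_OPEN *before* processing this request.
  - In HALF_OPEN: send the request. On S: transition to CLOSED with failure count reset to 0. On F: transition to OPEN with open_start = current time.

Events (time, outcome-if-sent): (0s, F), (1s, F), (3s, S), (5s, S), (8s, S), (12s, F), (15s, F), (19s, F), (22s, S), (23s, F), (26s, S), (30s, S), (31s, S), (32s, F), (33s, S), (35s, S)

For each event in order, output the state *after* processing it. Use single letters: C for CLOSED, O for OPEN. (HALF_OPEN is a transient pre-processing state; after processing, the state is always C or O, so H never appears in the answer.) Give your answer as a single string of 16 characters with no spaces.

State after each event:
  event#1 t=0s outcome=F: state=CLOSED
  event#2 t=1s outcome=F: state=CLOSED
  event#3 t=3s outcome=S: state=CLOSED
  event#4 t=5s outcome=S: state=CLOSED
  event#5 t=8s outcome=S: state=CLOSED
  event#6 t=12s outcome=F: state=CLOSED
  event#7 t=15s outcome=F: state=CLOSED
  event#8 t=19s outcome=F: state=CLOSED
  event#9 t=22s outcome=S: state=CLOSED
  event#10 t=23s outcome=F: state=CLOSED
  event#11 t=26s outcome=S: state=CLOSED
  event#12 t=30s outcome=S: state=CLOSED
  event#13 t=31s outcome=S: state=CLOSED
  event#14 t=32s outcome=F: state=CLOSED
  event#15 t=33s outcome=S: state=CLOSED
  event#16 t=35s outcome=S: state=CLOSED

Answer: CCCCCCCCCCCCCCCC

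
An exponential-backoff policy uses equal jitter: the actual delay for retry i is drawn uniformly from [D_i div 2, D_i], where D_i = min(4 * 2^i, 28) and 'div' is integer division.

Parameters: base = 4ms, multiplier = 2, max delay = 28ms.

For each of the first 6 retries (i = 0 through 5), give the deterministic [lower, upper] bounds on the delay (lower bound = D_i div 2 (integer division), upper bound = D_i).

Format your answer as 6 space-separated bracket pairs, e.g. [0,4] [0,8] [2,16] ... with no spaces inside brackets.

Computing bounds per retry:
  i=0: D_i=min(4*2^0,28)=4, bounds=[2,4]
  i=1: D_i=min(4*2^1,28)=8, bounds=[4,8]
  i=2: D_i=min(4*2^2,28)=16, bounds=[8,16]
  i=3: D_i=min(4*2^3,28)=28, bounds=[14,28]
  i=4: D_i=min(4*2^4,28)=28, bounds=[14,28]
  i=5: D_i=min(4*2^5,28)=28, bounds=[14,28]

Answer: [2,4] [4,8] [8,16] [14,28] [14,28] [14,28]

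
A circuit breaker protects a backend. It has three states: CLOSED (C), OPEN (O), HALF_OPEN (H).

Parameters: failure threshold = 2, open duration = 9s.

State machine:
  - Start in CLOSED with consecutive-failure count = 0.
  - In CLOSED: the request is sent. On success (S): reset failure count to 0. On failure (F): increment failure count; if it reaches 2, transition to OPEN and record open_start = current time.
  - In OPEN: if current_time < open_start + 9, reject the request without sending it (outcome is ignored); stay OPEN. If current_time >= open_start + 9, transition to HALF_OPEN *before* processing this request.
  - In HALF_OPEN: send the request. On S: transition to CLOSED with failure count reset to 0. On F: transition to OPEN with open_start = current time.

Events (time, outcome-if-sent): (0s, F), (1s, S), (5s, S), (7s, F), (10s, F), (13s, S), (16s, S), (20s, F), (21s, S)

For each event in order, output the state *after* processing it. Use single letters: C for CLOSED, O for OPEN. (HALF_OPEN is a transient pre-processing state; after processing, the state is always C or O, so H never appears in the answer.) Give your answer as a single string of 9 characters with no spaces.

Answer: CCCCOOOOO

Derivation:
State after each event:
  event#1 t=0s outcome=F: state=CLOSED
  event#2 t=1s outcome=S: state=CLOSED
  event#3 t=5s outcome=S: state=CLOSED
  event#4 t=7s outcome=F: state=CLOSED
  event#5 t=10s outcome=F: state=OPEN
  event#6 t=13s outcome=S: state=OPEN
  event#7 t=16s outcome=S: state=OPEN
  event#8 t=20s outcome=F: state=OPEN
  event#9 t=21s outcome=S: state=OPEN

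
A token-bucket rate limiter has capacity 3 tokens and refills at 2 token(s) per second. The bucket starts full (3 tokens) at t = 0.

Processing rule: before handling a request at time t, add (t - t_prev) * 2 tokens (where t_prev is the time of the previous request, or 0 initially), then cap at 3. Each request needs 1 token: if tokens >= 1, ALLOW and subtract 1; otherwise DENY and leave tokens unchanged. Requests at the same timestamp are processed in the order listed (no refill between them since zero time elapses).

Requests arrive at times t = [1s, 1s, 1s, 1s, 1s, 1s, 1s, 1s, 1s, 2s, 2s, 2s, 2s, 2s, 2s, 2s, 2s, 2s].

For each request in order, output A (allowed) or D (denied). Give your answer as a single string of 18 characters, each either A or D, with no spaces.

Answer: AAADDDDDDAADDDDDDD

Derivation:
Simulating step by step:
  req#1 t=1s: ALLOW
  req#2 t=1s: ALLOW
  req#3 t=1s: ALLOW
  req#4 t=1s: DENY
  req#5 t=1s: DENY
  req#6 t=1s: DENY
  req#7 t=1s: DENY
  req#8 t=1s: DENY
  req#9 t=1s: DENY
  req#10 t=2s: ALLOW
  req#11 t=2s: ALLOW
  req#12 t=2s: DENY
  req#13 t=2s: DENY
  req#14 t=2s: DENY
  req#15 t=2s: DENY
  req#16 t=2s: DENY
  req#17 t=2s: DENY
  req#18 t=2s: DENY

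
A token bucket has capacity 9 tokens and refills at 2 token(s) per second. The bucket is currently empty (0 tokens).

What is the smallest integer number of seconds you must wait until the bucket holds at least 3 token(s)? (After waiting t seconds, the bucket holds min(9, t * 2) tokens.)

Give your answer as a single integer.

Answer: 2

Derivation:
Need t * 2 >= 3, so t >= 3/2.
Smallest integer t = ceil(3/2) = 2.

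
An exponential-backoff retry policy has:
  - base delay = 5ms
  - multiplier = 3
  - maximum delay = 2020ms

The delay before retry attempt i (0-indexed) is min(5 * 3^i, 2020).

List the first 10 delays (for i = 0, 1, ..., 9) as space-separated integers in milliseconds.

Answer: 5 15 45 135 405 1215 2020 2020 2020 2020

Derivation:
Computing each delay:
  i=0: min(5*3^0, 2020) = 5
  i=1: min(5*3^1, 2020) = 15
  i=2: min(5*3^2, 2020) = 45
  i=3: min(5*3^3, 2020) = 135
  i=4: min(5*3^4, 2020) = 405
  i=5: min(5*3^5, 2020) = 1215
  i=6: min(5*3^6, 2020) = 2020
  i=7: min(5*3^7, 2020) = 2020
  i=8: min(5*3^8, 2020) = 2020
  i=9: min(5*3^9, 2020) = 2020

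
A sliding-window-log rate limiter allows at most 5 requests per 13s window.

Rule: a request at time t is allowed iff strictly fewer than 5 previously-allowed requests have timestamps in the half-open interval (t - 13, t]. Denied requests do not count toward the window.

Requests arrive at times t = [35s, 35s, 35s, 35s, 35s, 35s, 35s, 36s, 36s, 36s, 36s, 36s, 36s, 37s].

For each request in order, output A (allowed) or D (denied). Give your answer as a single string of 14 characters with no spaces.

Tracking allowed requests in the window:
  req#1 t=35s: ALLOW
  req#2 t=35s: ALLOW
  req#3 t=35s: ALLOW
  req#4 t=35s: ALLOW
  req#5 t=35s: ALLOW
  req#6 t=35s: DENY
  req#7 t=35s: DENY
  req#8 t=36s: DENY
  req#9 t=36s: DENY
  req#10 t=36s: DENY
  req#11 t=36s: DENY
  req#12 t=36s: DENY
  req#13 t=36s: DENY
  req#14 t=37s: DENY

Answer: AAAAADDDDDDDDD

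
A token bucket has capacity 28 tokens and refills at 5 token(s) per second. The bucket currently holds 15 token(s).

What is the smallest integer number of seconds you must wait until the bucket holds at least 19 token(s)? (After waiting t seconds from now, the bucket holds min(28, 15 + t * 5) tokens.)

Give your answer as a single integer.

Need 15 + t * 5 >= 19, so t >= 4/5.
Smallest integer t = ceil(4/5) = 1.

Answer: 1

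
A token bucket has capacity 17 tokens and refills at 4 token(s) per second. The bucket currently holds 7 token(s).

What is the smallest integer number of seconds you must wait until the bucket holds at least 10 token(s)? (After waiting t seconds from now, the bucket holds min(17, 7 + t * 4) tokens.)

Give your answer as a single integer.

Answer: 1

Derivation:
Need 7 + t * 4 >= 10, so t >= 3/4.
Smallest integer t = ceil(3/4) = 1.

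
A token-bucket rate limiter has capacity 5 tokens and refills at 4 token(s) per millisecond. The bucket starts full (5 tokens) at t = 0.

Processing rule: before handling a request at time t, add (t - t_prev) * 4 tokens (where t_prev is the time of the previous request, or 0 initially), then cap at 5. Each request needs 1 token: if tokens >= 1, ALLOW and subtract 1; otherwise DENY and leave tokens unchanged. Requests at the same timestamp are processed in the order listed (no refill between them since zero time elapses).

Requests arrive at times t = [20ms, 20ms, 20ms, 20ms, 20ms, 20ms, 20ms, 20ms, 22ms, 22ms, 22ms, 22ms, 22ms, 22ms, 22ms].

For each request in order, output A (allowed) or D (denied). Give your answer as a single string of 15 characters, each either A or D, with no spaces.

Simulating step by step:
  req#1 t=20ms: ALLOW
  req#2 t=20ms: ALLOW
  req#3 t=20ms: ALLOW
  req#4 t=20ms: ALLOW
  req#5 t=20ms: ALLOW
  req#6 t=20ms: DENY
  req#7 t=20ms: DENY
  req#8 t=20ms: DENY
  req#9 t=22ms: ALLOW
  req#10 t=22ms: ALLOW
  req#11 t=22ms: ALLOW
  req#12 t=22ms: ALLOW
  req#13 t=22ms: ALLOW
  req#14 t=22ms: DENY
  req#15 t=22ms: DENY

Answer: AAAAADDDAAAAADD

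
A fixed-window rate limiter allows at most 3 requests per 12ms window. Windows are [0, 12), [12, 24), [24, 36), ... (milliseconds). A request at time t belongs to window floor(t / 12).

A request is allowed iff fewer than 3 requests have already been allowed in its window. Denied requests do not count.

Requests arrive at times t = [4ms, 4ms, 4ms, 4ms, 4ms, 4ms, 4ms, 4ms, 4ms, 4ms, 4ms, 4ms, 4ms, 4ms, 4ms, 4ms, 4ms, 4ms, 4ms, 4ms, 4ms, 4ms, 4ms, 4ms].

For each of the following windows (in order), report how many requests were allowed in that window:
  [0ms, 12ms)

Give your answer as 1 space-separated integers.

Answer: 3

Derivation:
Processing requests:
  req#1 t=4ms (window 0): ALLOW
  req#2 t=4ms (window 0): ALLOW
  req#3 t=4ms (window 0): ALLOW
  req#4 t=4ms (window 0): DENY
  req#5 t=4ms (window 0): DENY
  req#6 t=4ms (window 0): DENY
  req#7 t=4ms (window 0): DENY
  req#8 t=4ms (window 0): DENY
  req#9 t=4ms (window 0): DENY
  req#10 t=4ms (window 0): DENY
  req#11 t=4ms (window 0): DENY
  req#12 t=4ms (window 0): DENY
  req#13 t=4ms (window 0): DENY
  req#14 t=4ms (window 0): DENY
  req#15 t=4ms (window 0): DENY
  req#16 t=4ms (window 0): DENY
  req#17 t=4ms (window 0): DENY
  req#18 t=4ms (window 0): DENY
  req#19 t=4ms (window 0): DENY
  req#20 t=4ms (window 0): DENY
  req#21 t=4ms (window 0): DENY
  req#22 t=4ms (window 0): DENY
  req#23 t=4ms (window 0): DENY
  req#24 t=4ms (window 0): DENY

Allowed counts by window: 3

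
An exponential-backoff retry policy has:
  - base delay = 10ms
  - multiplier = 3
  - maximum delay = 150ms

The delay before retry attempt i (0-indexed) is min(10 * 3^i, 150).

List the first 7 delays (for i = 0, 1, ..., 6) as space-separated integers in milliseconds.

Answer: 10 30 90 150 150 150 150

Derivation:
Computing each delay:
  i=0: min(10*3^0, 150) = 10
  i=1: min(10*3^1, 150) = 30
  i=2: min(10*3^2, 150) = 90
  i=3: min(10*3^3, 150) = 150
  i=4: min(10*3^4, 150) = 150
  i=5: min(10*3^5, 150) = 150
  i=6: min(10*3^6, 150) = 150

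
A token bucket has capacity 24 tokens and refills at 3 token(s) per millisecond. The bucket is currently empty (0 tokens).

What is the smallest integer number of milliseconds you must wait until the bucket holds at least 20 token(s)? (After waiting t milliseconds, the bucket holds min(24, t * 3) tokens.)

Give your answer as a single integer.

Need t * 3 >= 20, so t >= 20/3.
Smallest integer t = ceil(20/3) = 7.

Answer: 7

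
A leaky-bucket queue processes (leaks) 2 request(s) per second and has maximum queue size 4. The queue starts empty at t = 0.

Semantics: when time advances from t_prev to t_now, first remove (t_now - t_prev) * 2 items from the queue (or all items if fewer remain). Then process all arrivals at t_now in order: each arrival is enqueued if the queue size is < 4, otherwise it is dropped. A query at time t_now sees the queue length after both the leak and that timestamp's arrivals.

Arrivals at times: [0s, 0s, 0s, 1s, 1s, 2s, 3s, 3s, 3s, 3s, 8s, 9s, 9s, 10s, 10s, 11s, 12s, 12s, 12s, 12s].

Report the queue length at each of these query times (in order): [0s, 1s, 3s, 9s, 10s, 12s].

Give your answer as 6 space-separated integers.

Queue lengths at query times:
  query t=0s: backlog = 3
  query t=1s: backlog = 3
  query t=3s: backlog = 4
  query t=9s: backlog = 2
  query t=10s: backlog = 2
  query t=12s: backlog = 4

Answer: 3 3 4 2 2 4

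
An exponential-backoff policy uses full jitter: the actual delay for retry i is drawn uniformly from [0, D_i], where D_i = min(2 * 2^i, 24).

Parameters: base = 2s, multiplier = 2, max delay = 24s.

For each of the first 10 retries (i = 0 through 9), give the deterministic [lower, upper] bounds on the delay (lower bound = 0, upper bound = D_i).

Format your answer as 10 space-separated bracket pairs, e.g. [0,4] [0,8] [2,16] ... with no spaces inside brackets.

Computing bounds per retry:
  i=0: D_i=min(2*2^0,24)=2, bounds=[0,2]
  i=1: D_i=min(2*2^1,24)=4, bounds=[0,4]
  i=2: D_i=min(2*2^2,24)=8, bounds=[0,8]
  i=3: D_i=min(2*2^3,24)=16, bounds=[0,16]
  i=4: D_i=min(2*2^4,24)=24, bounds=[0,24]
  i=5: D_i=min(2*2^5,24)=24, bounds=[0,24]
  i=6: D_i=min(2*2^6,24)=24, bounds=[0,24]
  i=7: D_i=min(2*2^7,24)=24, bounds=[0,24]
  i=8: D_i=min(2*2^8,24)=24, bounds=[0,24]
  i=9: D_i=min(2*2^9,24)=24, bounds=[0,24]

Answer: [0,2] [0,4] [0,8] [0,16] [0,24] [0,24] [0,24] [0,24] [0,24] [0,24]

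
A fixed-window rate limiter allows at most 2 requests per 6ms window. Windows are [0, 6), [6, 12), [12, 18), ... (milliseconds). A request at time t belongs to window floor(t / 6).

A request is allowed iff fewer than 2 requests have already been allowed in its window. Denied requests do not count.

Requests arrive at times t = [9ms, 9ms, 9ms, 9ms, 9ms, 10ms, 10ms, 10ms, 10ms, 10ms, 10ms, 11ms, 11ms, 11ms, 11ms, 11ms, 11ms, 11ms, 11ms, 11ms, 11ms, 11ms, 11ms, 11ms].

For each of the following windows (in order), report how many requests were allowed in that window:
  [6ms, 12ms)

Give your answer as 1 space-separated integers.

Answer: 2

Derivation:
Processing requests:
  req#1 t=9ms (window 1): ALLOW
  req#2 t=9ms (window 1): ALLOW
  req#3 t=9ms (window 1): DENY
  req#4 t=9ms (window 1): DENY
  req#5 t=9ms (window 1): DENY
  req#6 t=10ms (window 1): DENY
  req#7 t=10ms (window 1): DENY
  req#8 t=10ms (window 1): DENY
  req#9 t=10ms (window 1): DENY
  req#10 t=10ms (window 1): DENY
  req#11 t=10ms (window 1): DENY
  req#12 t=11ms (window 1): DENY
  req#13 t=11ms (window 1): DENY
  req#14 t=11ms (window 1): DENY
  req#15 t=11ms (window 1): DENY
  req#16 t=11ms (window 1): DENY
  req#17 t=11ms (window 1): DENY
  req#18 t=11ms (window 1): DENY
  req#19 t=11ms (window 1): DENY
  req#20 t=11ms (window 1): DENY
  req#21 t=11ms (window 1): DENY
  req#22 t=11ms (window 1): DENY
  req#23 t=11ms (window 1): DENY
  req#24 t=11ms (window 1): DENY

Allowed counts by window: 2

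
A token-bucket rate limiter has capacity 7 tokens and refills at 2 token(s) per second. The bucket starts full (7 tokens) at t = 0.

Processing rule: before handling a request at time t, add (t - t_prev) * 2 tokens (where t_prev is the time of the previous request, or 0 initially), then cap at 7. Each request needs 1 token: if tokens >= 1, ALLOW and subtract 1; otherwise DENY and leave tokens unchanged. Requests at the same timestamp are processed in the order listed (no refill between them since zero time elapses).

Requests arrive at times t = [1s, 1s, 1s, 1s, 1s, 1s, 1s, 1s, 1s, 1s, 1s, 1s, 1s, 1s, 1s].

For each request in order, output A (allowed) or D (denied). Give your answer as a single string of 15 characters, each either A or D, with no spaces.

Simulating step by step:
  req#1 t=1s: ALLOW
  req#2 t=1s: ALLOW
  req#3 t=1s: ALLOW
  req#4 t=1s: ALLOW
  req#5 t=1s: ALLOW
  req#6 t=1s: ALLOW
  req#7 t=1s: ALLOW
  req#8 t=1s: DENY
  req#9 t=1s: DENY
  req#10 t=1s: DENY
  req#11 t=1s: DENY
  req#12 t=1s: DENY
  req#13 t=1s: DENY
  req#14 t=1s: DENY
  req#15 t=1s: DENY

Answer: AAAAAAADDDDDDDD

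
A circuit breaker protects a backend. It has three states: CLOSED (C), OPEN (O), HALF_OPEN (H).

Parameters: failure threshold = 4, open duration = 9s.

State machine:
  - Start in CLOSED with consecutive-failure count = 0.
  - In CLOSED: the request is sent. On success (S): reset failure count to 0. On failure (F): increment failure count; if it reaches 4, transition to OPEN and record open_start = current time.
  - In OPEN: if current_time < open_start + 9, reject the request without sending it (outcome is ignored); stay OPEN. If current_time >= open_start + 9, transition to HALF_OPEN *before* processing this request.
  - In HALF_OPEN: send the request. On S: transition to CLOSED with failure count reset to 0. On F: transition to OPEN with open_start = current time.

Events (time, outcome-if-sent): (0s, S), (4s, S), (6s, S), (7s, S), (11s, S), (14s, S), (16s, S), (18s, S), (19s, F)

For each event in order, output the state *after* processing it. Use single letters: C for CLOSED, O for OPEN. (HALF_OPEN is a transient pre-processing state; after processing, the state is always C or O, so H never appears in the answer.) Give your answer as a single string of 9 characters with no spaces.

Answer: CCCCCCCCC

Derivation:
State after each event:
  event#1 t=0s outcome=S: state=CLOSED
  event#2 t=4s outcome=S: state=CLOSED
  event#3 t=6s outcome=S: state=CLOSED
  event#4 t=7s outcome=S: state=CLOSED
  event#5 t=11s outcome=S: state=CLOSED
  event#6 t=14s outcome=S: state=CLOSED
  event#7 t=16s outcome=S: state=CLOSED
  event#8 t=18s outcome=S: state=CLOSED
  event#9 t=19s outcome=F: state=CLOSED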